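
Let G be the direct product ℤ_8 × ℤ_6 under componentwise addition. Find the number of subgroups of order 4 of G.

3

|G| = 48 and 4 | 48, so subgroups of order 4 are possible by Lagrange.
The subgroups of order 4 are: {(0,0), (0,3), (4,0), (4,3)}; {(0,0), (2,0), (4,0), (6,0)}; {(0,0), (2,3), (4,0), (6,3)}.
So G has 3 subgroups of order 4.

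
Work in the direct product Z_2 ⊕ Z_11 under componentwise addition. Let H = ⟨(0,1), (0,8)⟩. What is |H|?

|⟨(0,1)⟩| = 11 and |⟨(0,8)⟩| = 11, so |H| is a multiple of lcm(11, 11) = 11 and divides |G| = 22.
Closing under the operation: H = {(0,0), (0,1), (0,2), (0,3), (0,4), (0,5), (0,6), (0,7), (0,8), (0,9), (0,10)}, so |H| = 11.

11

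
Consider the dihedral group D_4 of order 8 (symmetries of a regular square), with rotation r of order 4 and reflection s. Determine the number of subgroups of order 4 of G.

3

|G| = 8 and 4 | 8, so subgroups of order 4 are possible by Lagrange.
The subgroups of order 4 are: {e, r, r^2, r^3}; {e, r^2, s, r^2s}; {e, r^2, rs, r^3s}.
So G has 3 subgroups of order 4.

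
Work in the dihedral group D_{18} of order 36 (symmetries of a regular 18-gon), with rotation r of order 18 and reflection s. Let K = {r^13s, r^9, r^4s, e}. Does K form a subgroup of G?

Yes

|K| = 4 divides |G| = 36, consistent with Lagrange.
K contains the identity, every element's inverse is in K, and K is closed under ·: it is a subgroup.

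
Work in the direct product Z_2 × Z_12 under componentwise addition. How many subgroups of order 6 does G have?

3

|G| = 24 and 6 | 24, so subgroups of order 6 are possible by Lagrange.
The subgroups of order 6 are: {(0,0), (0,2), (0,4), (0,6), (0,8), (0,10)}; {(0,0), (0,4), (0,8), (1,0), (1,4), (1,8)}; {(0,0), (0,4), (0,8), (1,2), (1,6), (1,10)}.
So G has 3 subgroups of order 6.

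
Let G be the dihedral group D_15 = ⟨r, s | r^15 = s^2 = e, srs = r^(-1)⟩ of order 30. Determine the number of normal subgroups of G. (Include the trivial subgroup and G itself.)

G has 28 subgroups. Checking conjugation-invariance by order — order 1: 1/1 normal; order 2: 0/15 normal; order 3: 1/1 normal; order 5: 1/1 normal; order 6: 0/5 normal; order 10: 0/3 normal; order 15: 1/1 normal; order 30: 1/1 normal.
Total normal subgroups: 5.

5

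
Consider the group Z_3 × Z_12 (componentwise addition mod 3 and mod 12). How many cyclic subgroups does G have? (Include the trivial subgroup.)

A cyclic subgroup of order d is generated by each of its φ(d) elements of order d, so the cyclic subgroups of order d number (#elements of order d)/φ(d).
Cyclic subgroups by order — order 1: 1; order 2: 1; order 3: 4; order 4: 1; order 6: 4; order 12: 4.
Total: 15.

15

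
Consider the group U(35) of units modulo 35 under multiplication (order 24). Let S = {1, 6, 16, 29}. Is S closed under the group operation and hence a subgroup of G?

16 ∈ S but its inverse 11 ∉ S, so S is not a subgroup.

No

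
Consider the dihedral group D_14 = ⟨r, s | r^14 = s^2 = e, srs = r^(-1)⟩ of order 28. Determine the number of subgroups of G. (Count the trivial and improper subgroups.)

28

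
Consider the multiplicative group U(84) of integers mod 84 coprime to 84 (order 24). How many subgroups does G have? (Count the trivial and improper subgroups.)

32

|G| = 24, so by Lagrange every subgroup order divides 24. Divisors: 1, 2, 3, 4, 6, 8, 12, 24.
Subgroups by order — order 1: 1; order 2: 7; order 3: 1; order 4: 7; order 6: 7; order 8: 1; order 12: 7; order 24: 1.
Total: 1 + 7 + 1 + 7 + 7 + 1 + 7 + 1 = 32.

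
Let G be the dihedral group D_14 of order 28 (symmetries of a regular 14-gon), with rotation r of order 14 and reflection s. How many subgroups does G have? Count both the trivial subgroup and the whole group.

28

|G| = 28, so by Lagrange every subgroup order divides 28. Divisors: 1, 2, 4, 7, 14, 28.
Subgroups by order — order 1: 1; order 2: 15; order 4: 7; order 7: 1; order 14: 3; order 28: 1.
Total: 1 + 15 + 7 + 1 + 3 + 1 = 28.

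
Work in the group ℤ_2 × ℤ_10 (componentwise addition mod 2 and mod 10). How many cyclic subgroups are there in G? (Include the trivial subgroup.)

A cyclic subgroup of order d is generated by each of its φ(d) elements of order d, so the cyclic subgroups of order d number (#elements of order d)/φ(d).
Cyclic subgroups by order — order 1: 1; order 2: 3; order 5: 1; order 10: 3.
Total: 8.

8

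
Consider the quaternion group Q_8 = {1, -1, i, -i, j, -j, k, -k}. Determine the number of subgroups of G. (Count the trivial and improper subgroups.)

|G| = 8, so by Lagrange every subgroup order divides 8. Divisors: 1, 2, 4, 8.
Subgroups by order — order 1: 1; order 2: 1; order 4: 3; order 8: 1.
Total: 1 + 1 + 3 + 1 = 6.

6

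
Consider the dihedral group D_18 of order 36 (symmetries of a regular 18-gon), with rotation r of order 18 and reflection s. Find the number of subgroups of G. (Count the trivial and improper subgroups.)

45

|G| = 36, so by Lagrange every subgroup order divides 36. Divisors: 1, 2, 3, 4, 6, 9, 12, 18, 36.
Subgroups by order — order 1: 1; order 2: 19; order 3: 1; order 4: 9; order 6: 7; order 9: 1; order 12: 3; order 18: 3; order 36: 1.
Total: 1 + 19 + 1 + 9 + 7 + 1 + 3 + 3 + 1 = 45.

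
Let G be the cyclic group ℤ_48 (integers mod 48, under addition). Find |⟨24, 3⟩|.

|⟨24⟩| = 2 and |⟨3⟩| = 16, so |H| is a multiple of lcm(2, 16) = 16 and divides |G| = 48.
Closing under the operation: H = {0, 3, 6, 9, 12, 15, 18, 21, 24, 27, 30, 33, 36, 39, 42, 45}, so |H| = 16.

16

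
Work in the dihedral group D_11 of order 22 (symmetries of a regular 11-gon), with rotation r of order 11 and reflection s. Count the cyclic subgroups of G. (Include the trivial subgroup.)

A cyclic subgroup of order d is generated by each of its φ(d) elements of order d, so the cyclic subgroups of order d number (#elements of order d)/φ(d).
Cyclic subgroups by order — order 1: 1; order 2: 11; order 11: 1.
Total: 13.

13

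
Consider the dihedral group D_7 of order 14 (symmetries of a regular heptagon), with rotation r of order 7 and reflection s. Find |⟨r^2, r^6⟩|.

|⟨r^2⟩| = 7 and |⟨r^6⟩| = 7, so |H| is a multiple of lcm(7, 7) = 7 and divides |G| = 14.
Closing under the operation: H = {e, r, r^2, r^3, r^4, r^5, r^6}, so |H| = 7.

7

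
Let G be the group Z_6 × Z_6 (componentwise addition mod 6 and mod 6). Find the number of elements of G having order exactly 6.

An element (a,b) has order lcm(ord(a), ord(b)); count pairs with lcm equal to 6.
Enumerating gives 24 such elements.

24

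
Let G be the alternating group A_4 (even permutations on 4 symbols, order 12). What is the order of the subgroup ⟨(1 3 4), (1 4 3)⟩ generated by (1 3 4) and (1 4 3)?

|⟨(1 3 4)⟩| = 3 and |⟨(1 4 3)⟩| = 3, so |H| is a multiple of lcm(3, 3) = 3 and divides |G| = 12.
Closing under the operation: H = {e, (1 3 4), (1 4 3)}, so |H| = 3.

3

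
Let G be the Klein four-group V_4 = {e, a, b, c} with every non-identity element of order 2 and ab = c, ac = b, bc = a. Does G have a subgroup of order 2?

2 | 4. A subgroup of order 2 is {e, a}.

Yes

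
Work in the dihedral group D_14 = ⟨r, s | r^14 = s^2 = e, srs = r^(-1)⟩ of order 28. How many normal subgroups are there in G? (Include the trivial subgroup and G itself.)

G has 28 subgroups. Checking conjugation-invariance by order — order 1: 1/1 normal; order 2: 1/15 normal; order 4: 0/7 normal; order 7: 1/1 normal; order 14: 3/3 normal; order 28: 1/1 normal.
Total normal subgroups: 7.

7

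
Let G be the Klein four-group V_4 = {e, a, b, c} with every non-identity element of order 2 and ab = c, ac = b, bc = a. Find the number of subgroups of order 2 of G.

|G| = 4 and 2 | 4, so subgroups of order 2 are possible by Lagrange.
The subgroups of order 2 are: {e, a}; {e, b}; {e, c}.
So G has 3 subgroups of order 2.

3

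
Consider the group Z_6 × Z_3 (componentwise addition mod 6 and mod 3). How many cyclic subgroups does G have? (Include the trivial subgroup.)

10

Each element a generates a cyclic subgroup ⟨a⟩; distinct elements may generate the same one (a cyclic group of order d has φ(d) generators).
Cyclic subgroups by order — order 1: 1; order 2: 1; order 3: 4; order 6: 4.
Total: 10.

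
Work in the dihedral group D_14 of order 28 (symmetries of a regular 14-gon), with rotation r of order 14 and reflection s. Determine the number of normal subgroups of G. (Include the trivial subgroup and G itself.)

7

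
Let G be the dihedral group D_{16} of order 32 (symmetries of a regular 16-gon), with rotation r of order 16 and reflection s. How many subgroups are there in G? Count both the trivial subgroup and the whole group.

36

|G| = 32, so by Lagrange every subgroup order divides 32. Divisors: 1, 2, 4, 8, 16, 32.
Subgroups by order — order 1: 1; order 2: 17; order 4: 9; order 8: 5; order 16: 3; order 32: 1.
Total: 1 + 17 + 9 + 5 + 3 + 1 = 36.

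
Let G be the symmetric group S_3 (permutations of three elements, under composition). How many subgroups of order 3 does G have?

|G| = 6 and 3 | 6, so subgroups of order 3 are possible by Lagrange.
The subgroups of order 3 are: {e, (1 2 3), (1 3 2)}.
So G has 1 subgroup of order 3.

1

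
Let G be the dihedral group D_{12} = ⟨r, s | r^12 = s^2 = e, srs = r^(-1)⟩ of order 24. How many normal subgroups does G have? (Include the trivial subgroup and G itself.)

9

G has 34 subgroups. Checking conjugation-invariance by order — order 1: 1/1 normal; order 2: 1/13 normal; order 3: 1/1 normal; order 4: 1/7 normal; order 6: 1/5 normal; order 8: 0/3 normal; order 12: 3/3 normal; order 24: 1/1 normal.
Total normal subgroups: 9.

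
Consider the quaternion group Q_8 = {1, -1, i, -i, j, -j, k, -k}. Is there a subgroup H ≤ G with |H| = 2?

Yes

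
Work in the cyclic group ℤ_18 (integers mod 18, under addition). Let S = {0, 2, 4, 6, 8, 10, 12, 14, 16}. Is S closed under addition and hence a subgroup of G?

Yes

|S| = 9 divides |G| = 18, consistent with Lagrange.
S contains the identity, every element's inverse is in S, and S is closed under +: it is a subgroup.
In fact S = ⟨2⟩.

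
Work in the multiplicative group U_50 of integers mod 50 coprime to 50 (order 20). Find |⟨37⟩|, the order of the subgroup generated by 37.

20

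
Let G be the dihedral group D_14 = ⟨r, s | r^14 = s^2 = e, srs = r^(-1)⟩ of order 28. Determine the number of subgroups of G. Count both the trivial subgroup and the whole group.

28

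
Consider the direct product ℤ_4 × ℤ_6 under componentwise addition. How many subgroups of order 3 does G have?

1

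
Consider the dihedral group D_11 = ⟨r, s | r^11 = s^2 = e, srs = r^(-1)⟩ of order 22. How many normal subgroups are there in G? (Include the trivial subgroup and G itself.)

G has 14 subgroups. Checking conjugation-invariance by order — order 1: 1/1 normal; order 2: 0/11 normal; order 11: 1/1 normal; order 22: 1/1 normal.
Total normal subgroups: 3.

3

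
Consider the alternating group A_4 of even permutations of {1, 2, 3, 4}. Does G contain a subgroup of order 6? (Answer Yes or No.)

6 | 12, so Lagrange does not rule it out; but checking all subgroups of G, none has order 6.
(A_4 is the standard example that the converse of Lagrange fails.)

No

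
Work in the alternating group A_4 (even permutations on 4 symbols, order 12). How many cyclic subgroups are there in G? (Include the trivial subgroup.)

8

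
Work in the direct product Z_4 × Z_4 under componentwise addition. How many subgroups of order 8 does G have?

|G| = 16 and 8 | 16, so subgroups of order 8 are possible by Lagrange.
The subgroups of order 8 are: {(0,0), (0,1), (0,2), (0,3), (2,0), (2,1), (2,2), (2,3)}; {(0,0), (0,2), (1,0), (1,2), (2,0), (2,2), (3,0), (3,2)}; {(0,0), (0,2), (1,1), (1,3), (2,0), (2,2), (3,1), (3,3)}.
So G has 3 subgroups of order 8.

3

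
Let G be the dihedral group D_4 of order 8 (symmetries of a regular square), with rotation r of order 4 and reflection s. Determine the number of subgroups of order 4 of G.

|G| = 8 and 4 | 8, so subgroups of order 4 are possible by Lagrange.
The subgroups of order 4 are: {e, r, r^2, r^3}; {e, r^2, s, r^2s}; {e, r^2, rs, r^3s}.
So G has 3 subgroups of order 4.

3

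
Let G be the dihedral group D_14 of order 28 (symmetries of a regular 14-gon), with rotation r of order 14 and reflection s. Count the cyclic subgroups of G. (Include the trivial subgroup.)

Group the elements of G by the cyclic subgroup they generate; each cyclic subgroup of order d accounts for φ(d) elements.
Cyclic subgroups by order — order 1: 1; order 2: 15; order 7: 1; order 14: 1.
Total: 18.

18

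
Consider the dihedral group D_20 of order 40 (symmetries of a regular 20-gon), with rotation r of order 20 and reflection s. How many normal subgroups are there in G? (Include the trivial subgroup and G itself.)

9

G has 48 subgroups. Checking conjugation-invariance by order — order 1: 1/1 normal; order 2: 1/21 normal; order 4: 1/11 normal; order 5: 1/1 normal; order 8: 0/5 normal; order 10: 1/5 normal; order 20: 3/3 normal; order 40: 1/1 normal.
Total normal subgroups: 9.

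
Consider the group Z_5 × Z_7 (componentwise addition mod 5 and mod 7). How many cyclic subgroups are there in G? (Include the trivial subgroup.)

Group the elements of G by the cyclic subgroup they generate; each cyclic subgroup of order d accounts for φ(d) elements.
Cyclic subgroups by order — order 1: 1; order 5: 1; order 7: 1; order 35: 1.
Total: 4.

4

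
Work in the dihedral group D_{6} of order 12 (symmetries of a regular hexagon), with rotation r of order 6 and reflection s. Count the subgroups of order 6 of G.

|G| = 12 and 6 | 12, so subgroups of order 6 are possible by Lagrange.
The subgroups of order 6 are: {e, r, r^2, r^3, r^4, r^5}; {e, r^2, r^4, s, r^2s, r^4s}; {e, r^2, r^4, rs, r^3s, r^5s}.
So G has 3 subgroups of order 6.

3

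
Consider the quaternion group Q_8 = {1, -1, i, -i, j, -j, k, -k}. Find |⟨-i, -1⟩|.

4

|⟨-i⟩| = 4 and |⟨-1⟩| = 2, so |H| is a multiple of lcm(4, 2) = 4 and divides |G| = 8.
Closing under the operation: H = {1, -1, i, -i}, so |H| = 4.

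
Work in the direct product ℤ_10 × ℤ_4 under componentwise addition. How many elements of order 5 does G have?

An element (a,b) has order lcm(ord(a), ord(b)); count pairs with lcm equal to 5.
Enumerating gives 4 such elements.

4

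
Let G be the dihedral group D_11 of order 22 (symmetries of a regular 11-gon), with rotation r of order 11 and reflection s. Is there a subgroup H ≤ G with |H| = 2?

Yes

2 | 22. A subgroup of order 2 is {e, r^10s}.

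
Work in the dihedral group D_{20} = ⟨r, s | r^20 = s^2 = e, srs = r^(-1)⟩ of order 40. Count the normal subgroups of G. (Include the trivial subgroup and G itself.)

G has 48 subgroups. Checking conjugation-invariance by order — order 1: 1/1 normal; order 2: 1/21 normal; order 4: 1/11 normal; order 5: 1/1 normal; order 8: 0/5 normal; order 10: 1/5 normal; order 20: 3/3 normal; order 40: 1/1 normal.
Total normal subgroups: 9.

9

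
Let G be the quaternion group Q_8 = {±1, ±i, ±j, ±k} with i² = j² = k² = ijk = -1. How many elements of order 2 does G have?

1

The elements of order 2 are: -1.
That's 1.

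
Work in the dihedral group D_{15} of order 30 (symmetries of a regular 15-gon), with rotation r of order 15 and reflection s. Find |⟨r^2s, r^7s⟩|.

6

|⟨r^2s⟩| = 2 and |⟨r^7s⟩| = 2, so |H| is a multiple of lcm(2, 2) = 2 and divides |G| = 30.
Closing under the operation: H = {e, r^5, r^10, r^2s, r^7s, r^12s}, so |H| = 6.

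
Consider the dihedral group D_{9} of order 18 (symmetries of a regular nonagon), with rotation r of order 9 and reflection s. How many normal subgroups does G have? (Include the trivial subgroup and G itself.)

4

G has 16 subgroups. Checking conjugation-invariance by order — order 1: 1/1 normal; order 2: 0/9 normal; order 3: 1/1 normal; order 6: 0/3 normal; order 9: 1/1 normal; order 18: 1/1 normal.
Total normal subgroups: 4.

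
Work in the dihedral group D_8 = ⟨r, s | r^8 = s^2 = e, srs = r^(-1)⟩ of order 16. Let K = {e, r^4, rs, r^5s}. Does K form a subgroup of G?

Yes

|K| = 4 divides |G| = 16, consistent with Lagrange.
K contains the identity, every element's inverse is in K, and K is closed under ·: it is a subgroup.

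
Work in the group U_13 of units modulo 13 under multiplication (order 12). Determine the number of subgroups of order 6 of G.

|G| = 12 and 6 | 12, so subgroups of order 6 are possible by Lagrange.
The subgroups of order 6 are: {1, 3, 4, 9, 10, 12}.
So G has 1 subgroup of order 6.

1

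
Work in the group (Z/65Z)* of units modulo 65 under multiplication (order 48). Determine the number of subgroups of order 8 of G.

|G| = 48 and 8 | 48, so subgroups of order 8 are possible by Lagrange.
The subgroups of order 8 are: {1, 12, 14, 27, 38, 51, 53, 64}; {1, 8, 14, 18, 47, 51, 57, 64}; {1, 14, 21, 31, 34, 44, 51, 64}.
So G has 3 subgroups of order 8.

3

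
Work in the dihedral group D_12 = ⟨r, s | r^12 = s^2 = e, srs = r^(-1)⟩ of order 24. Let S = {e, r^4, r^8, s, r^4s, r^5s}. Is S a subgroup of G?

Closure fails: s · r^4 = r^8s ∉ S. So S is not a subgroup.

No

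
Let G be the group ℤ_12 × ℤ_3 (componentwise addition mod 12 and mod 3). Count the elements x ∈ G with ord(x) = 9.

0

An element (a,b) has order lcm(ord(a), ord(b)); count pairs with lcm equal to 9.
Enumerating gives 0 such elements.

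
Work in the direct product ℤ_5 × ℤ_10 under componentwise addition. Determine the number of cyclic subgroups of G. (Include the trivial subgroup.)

A cyclic subgroup of order d is generated by each of its φ(d) elements of order d, so the cyclic subgroups of order d number (#elements of order d)/φ(d).
Cyclic subgroups by order — order 1: 1; order 2: 1; order 5: 6; order 10: 6.
Total: 14.

14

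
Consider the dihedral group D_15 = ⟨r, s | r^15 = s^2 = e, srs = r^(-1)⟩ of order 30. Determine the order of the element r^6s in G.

2

Computing powers of r^6s: the smallest k with (r^6s)^k = e is k = 2.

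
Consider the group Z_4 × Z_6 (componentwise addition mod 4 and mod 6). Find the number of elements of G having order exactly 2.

An element (a,b) has order lcm(ord(a), ord(b)); count pairs with lcm equal to 2.
Enumerating gives 3 such elements.

3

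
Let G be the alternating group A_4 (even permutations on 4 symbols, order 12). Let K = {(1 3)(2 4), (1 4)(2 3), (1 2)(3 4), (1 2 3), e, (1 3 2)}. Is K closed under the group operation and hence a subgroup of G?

Closure fails: (1 3 2) ∘ (1 2)(3 4) = (2 3 4) ∉ K. So K is not a subgroup.

No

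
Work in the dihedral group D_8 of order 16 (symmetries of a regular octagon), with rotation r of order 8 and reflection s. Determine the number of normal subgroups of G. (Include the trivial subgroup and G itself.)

7

G has 19 subgroups. Checking conjugation-invariance by order — order 1: 1/1 normal; order 2: 1/9 normal; order 4: 1/5 normal; order 8: 3/3 normal; order 16: 1/1 normal.
Total normal subgroups: 7.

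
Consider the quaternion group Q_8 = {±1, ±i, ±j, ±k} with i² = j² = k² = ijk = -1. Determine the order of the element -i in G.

4

Computing powers of -i: the smallest k with (-i)^k = e is k = 4.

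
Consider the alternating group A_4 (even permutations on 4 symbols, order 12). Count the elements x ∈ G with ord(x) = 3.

8

The elements of order 3 are: (2 3 4), (2 4 3), (1 2 3), (1 2 4), (1 3 2), (1 3 4), (1 4 2), (1 4 3).
That's 8.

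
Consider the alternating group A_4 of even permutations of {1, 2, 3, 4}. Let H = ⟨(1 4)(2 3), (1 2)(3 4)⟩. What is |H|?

4

|⟨(1 4)(2 3)⟩| = 2 and |⟨(1 2)(3 4)⟩| = 2, so |H| is a multiple of lcm(2, 2) = 2 and divides |G| = 12.
Closing under the operation: H = {e, (1 2)(3 4), (1 3)(2 4), (1 4)(2 3)}, so |H| = 4.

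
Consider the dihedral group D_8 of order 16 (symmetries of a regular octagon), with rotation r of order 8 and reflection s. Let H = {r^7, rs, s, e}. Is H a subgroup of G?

r^7 ∈ H but its inverse r ∉ H, so H is not a subgroup.

No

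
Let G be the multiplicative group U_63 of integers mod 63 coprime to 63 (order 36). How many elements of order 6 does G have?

Enumerating element orders in G gives 24 elements of order 6.

24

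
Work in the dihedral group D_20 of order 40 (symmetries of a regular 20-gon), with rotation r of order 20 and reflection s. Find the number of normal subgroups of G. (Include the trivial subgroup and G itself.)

9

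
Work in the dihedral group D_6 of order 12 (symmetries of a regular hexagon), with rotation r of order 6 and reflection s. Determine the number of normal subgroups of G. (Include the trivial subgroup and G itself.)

G has 16 subgroups. Checking conjugation-invariance by order — order 1: 1/1 normal; order 2: 1/7 normal; order 3: 1/1 normal; order 4: 0/3 normal; order 6: 3/3 normal; order 12: 1/1 normal.
Total normal subgroups: 7.

7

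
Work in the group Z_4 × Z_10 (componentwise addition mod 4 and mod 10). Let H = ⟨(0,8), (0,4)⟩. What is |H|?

5

|⟨(0,8)⟩| = 5 and |⟨(0,4)⟩| = 5, so |H| is a multiple of lcm(5, 5) = 5 and divides |G| = 40.
Closing under the operation: H = {(0,0), (0,2), (0,4), (0,6), (0,8)}, so |H| = 5.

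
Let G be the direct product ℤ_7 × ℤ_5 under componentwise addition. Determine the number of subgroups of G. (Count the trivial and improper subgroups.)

|G| = 35, so by Lagrange every subgroup order divides 35. Divisors: 1, 5, 7, 35.
Subgroups by order — order 1: 1; order 5: 1; order 7: 1; order 35: 1.
Total: 1 + 1 + 1 + 1 = 4.

4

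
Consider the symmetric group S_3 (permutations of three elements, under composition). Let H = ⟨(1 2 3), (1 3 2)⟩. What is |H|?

|⟨(1 2 3)⟩| = 3 and |⟨(1 3 2)⟩| = 3, so |H| is a multiple of lcm(3, 3) = 3 and divides |G| = 6.
Closing under the operation: H = {e, (1 2 3), (1 3 2)}, so |H| = 3.

3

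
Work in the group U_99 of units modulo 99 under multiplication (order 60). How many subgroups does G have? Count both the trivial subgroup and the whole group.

|G| = 60, so by Lagrange every subgroup order divides 60. Divisors: 1, 2, 3, 4, 5, 6, 10, 12, 15, 20, 30, 60.
Subgroups by order — order 1: 1; order 2: 3; order 3: 1; order 4: 1; order 5: 1; order 6: 3; order 10: 3; order 12: 1; order 15: 1; order 20: 1; order 30: 3; order 60: 1.
Total: 1 + 3 + 1 + 1 + 1 + 3 + 3 + 1 + 1 + 1 + 3 + 1 = 20.

20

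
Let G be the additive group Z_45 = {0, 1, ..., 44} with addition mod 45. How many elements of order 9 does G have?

6

In a cyclic group of order 45, the number of elements of order d (for d | 45) is φ(d).
φ(9) = 6.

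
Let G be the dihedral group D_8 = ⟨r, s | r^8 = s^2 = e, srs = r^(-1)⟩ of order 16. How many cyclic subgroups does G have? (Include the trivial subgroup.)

12

A cyclic subgroup of order d is generated by each of its φ(d) elements of order d, so the cyclic subgroups of order d number (#elements of order d)/φ(d).
Cyclic subgroups by order — order 1: 1; order 2: 9; order 4: 1; order 8: 1.
Total: 12.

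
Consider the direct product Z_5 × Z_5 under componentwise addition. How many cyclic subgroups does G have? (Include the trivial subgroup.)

7

Each element a generates a cyclic subgroup ⟨a⟩; distinct elements may generate the same one (a cyclic group of order d has φ(d) generators).
Cyclic subgroups by order — order 1: 1; order 5: 6.
Total: 7.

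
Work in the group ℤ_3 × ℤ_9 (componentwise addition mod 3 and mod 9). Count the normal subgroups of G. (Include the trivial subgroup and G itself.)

G is abelian, so every subgroup is normal.
G has 10 subgroups in total, hence 10 normal subgroups.

10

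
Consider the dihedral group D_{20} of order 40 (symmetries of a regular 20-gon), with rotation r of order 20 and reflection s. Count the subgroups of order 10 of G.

5

|G| = 40 and 10 | 40, so subgroups of order 10 are possible by Lagrange.
The subgroups of order 10 are: {e, r^2, r^4, r^6, r^8, r^10, r^12, r^14, r^16, r^18}; {e, r^4, r^8, r^12, r^16, r^2s, r^6s, r^10s, r^14s, r^18s}; {e, r^4, r^8, r^12, r^16, r^3s, r^7s, r^11s, r^15s, r^19s}; {e, r^4, r^8, r^12, r^16, s, r^4s, r^8s, r^12s, r^16s}; … (5 in all).
So G has 5 subgroups of order 10.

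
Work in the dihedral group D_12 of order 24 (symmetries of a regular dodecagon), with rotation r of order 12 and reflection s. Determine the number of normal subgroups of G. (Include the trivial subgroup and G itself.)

9

G has 34 subgroups. Checking conjugation-invariance by order — order 1: 1/1 normal; order 2: 1/13 normal; order 3: 1/1 normal; order 4: 1/7 normal; order 6: 1/5 normal; order 8: 0/3 normal; order 12: 3/3 normal; order 24: 1/1 normal.
Total normal subgroups: 9.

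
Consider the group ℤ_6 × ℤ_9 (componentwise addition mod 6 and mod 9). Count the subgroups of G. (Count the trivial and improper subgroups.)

|G| = 54, so by Lagrange every subgroup order divides 54. Divisors: 1, 2, 3, 6, 9, 18, 27, 54.
Subgroups by order — order 1: 1; order 2: 1; order 3: 4; order 6: 4; order 9: 4; order 18: 4; order 27: 1; order 54: 1.
Total: 1 + 1 + 4 + 4 + 4 + 4 + 1 + 1 = 20.

20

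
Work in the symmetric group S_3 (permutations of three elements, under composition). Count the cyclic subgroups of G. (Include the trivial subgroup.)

5

A cyclic subgroup of order d is generated by each of its φ(d) elements of order d, so the cyclic subgroups of order d number (#elements of order d)/φ(d).
Cyclic subgroups by order — order 1: 1; order 2: 3; order 3: 1.
Total: 5.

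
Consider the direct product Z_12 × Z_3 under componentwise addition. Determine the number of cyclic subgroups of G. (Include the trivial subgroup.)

15

Group the elements of G by the cyclic subgroup they generate; each cyclic subgroup of order d accounts for φ(d) elements.
Cyclic subgroups by order — order 1: 1; order 2: 1; order 3: 4; order 4: 1; order 6: 4; order 12: 4.
Total: 15.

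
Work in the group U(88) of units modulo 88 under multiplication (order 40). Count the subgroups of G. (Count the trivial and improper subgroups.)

32

|G| = 40, so by Lagrange every subgroup order divides 40. Divisors: 1, 2, 4, 5, 8, 10, 20, 40.
Subgroups by order — order 1: 1; order 2: 7; order 4: 7; order 5: 1; order 8: 1; order 10: 7; order 20: 7; order 40: 1.
Total: 1 + 7 + 7 + 1 + 1 + 7 + 7 + 1 = 32.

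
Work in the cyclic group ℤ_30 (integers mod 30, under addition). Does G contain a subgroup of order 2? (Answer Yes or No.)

Yes

2 | 30. A subgroup of order 2 is {0, 15}.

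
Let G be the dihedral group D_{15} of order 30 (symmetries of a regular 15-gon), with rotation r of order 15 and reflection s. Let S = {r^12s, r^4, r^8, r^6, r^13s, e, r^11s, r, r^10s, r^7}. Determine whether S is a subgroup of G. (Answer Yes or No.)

No

r^4 ∈ S but its inverse r^11 ∉ S, so S is not a subgroup.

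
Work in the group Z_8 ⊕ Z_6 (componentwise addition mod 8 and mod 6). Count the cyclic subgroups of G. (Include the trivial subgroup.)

Each element a generates a cyclic subgroup ⟨a⟩; distinct elements may generate the same one (a cyclic group of order d has φ(d) generators).
Cyclic subgroups by order — order 1: 1; order 2: 3; order 3: 1; order 4: 2; order 6: 3; order 8: 2; order 12: 2; order 24: 2.
Total: 16.

16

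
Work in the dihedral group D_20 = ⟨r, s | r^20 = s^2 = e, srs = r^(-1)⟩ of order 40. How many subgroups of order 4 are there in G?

|G| = 40 and 4 | 40, so subgroups of order 4 are possible by Lagrange.
The subgroups of order 4 are: {e, r^10, s, r^10s}; {e, r^10, rs, r^11s}; {e, r^10, r^2s, r^12s}; {e, r^10, r^3s, r^13s}; … (11 in all).
So G has 11 subgroups of order 4.

11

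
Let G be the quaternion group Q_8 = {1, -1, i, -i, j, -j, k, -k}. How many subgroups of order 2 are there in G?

1

|G| = 8 and 2 | 8, so subgroups of order 2 are possible by Lagrange.
The subgroups of order 2 are: {1, -1}.
So G has 1 subgroup of order 2.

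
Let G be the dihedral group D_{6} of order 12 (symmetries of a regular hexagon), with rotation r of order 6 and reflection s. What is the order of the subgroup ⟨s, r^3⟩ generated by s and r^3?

4

|⟨s⟩| = 2 and |⟨r^3⟩| = 2, so |H| is a multiple of lcm(2, 2) = 2 and divides |G| = 12.
Closing under the operation: H = {e, r^3, s, r^3s}, so |H| = 4.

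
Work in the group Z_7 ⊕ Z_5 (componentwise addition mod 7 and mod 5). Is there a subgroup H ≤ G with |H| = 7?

Yes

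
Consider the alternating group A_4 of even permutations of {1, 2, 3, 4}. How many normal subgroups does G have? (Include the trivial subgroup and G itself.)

3

G has 10 subgroups. Checking conjugation-invariance by order — order 1: 1/1 normal; order 2: 0/3 normal; order 3: 0/4 normal; order 4: 1/1 normal; order 12: 1/1 normal.
Total normal subgroups: 3.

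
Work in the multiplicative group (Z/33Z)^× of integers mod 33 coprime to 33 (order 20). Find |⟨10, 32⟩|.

4

|⟨10⟩| = 2 and |⟨32⟩| = 2, so |H| is a multiple of lcm(2, 2) = 2 and divides |G| = 20.
Closing under the operation: H = {1, 10, 23, 32}, so |H| = 4.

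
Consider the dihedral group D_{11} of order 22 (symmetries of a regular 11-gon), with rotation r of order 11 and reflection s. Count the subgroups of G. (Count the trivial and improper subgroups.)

|G| = 22, so by Lagrange every subgroup order divides 22. Divisors: 1, 2, 11, 22.
Subgroups by order — order 1: 1; order 2: 11; order 11: 1; order 22: 1.
Total: 1 + 11 + 1 + 1 = 14.

14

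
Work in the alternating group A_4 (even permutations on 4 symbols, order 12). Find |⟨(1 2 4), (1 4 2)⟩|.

3

|⟨(1 2 4)⟩| = 3 and |⟨(1 4 2)⟩| = 3, so |H| is a multiple of lcm(3, 3) = 3 and divides |G| = 12.
Closing under the operation: H = {e, (1 2 4), (1 4 2)}, so |H| = 3.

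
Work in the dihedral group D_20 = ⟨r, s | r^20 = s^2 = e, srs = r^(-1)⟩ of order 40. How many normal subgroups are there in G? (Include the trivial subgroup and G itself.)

9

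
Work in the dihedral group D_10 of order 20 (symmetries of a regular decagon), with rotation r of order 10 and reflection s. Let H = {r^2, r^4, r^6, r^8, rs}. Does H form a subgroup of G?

The identity e ∉ H, so H is not a subgroup.

No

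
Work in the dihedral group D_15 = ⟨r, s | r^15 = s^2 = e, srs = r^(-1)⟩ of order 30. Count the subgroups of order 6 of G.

5

|G| = 30 and 6 | 30, so subgroups of order 6 are possible by Lagrange.
The subgroups of order 6 are: {e, r^5, r^10, s, r^5s, r^10s}; {e, r^5, r^10, rs, r^6s, r^11s}; {e, r^5, r^10, r^2s, r^7s, r^12s}; {e, r^5, r^10, r^3s, r^8s, r^13s}; … (5 in all).
So G has 5 subgroups of order 6.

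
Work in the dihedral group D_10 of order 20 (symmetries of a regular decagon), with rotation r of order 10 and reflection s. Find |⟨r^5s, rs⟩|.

10

|⟨r^5s⟩| = 2 and |⟨rs⟩| = 2, so |H| is a multiple of lcm(2, 2) = 2 and divides |G| = 20.
Closing under the operation: H = {e, r^2, r^4, r^6, r^8, rs, r^3s, r^5s, r^7s, r^9s}, so |H| = 10.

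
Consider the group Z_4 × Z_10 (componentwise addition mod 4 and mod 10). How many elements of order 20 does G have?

16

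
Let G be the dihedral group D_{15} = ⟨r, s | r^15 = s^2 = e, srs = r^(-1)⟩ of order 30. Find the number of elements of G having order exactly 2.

15

Enumerating element orders in G gives 15 elements of order 2.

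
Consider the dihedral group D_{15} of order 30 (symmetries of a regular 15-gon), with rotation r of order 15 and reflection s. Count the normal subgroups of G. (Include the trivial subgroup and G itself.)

5

G has 28 subgroups. Checking conjugation-invariance by order — order 1: 1/1 normal; order 2: 0/15 normal; order 3: 1/1 normal; order 5: 1/1 normal; order 6: 0/5 normal; order 10: 0/3 normal; order 15: 1/1 normal; order 30: 1/1 normal.
Total normal subgroups: 5.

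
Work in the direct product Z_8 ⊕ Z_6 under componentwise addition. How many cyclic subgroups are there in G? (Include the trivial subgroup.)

16

A cyclic subgroup of order d is generated by each of its φ(d) elements of order d, so the cyclic subgroups of order d number (#elements of order d)/φ(d).
Cyclic subgroups by order — order 1: 1; order 2: 3; order 3: 1; order 4: 2; order 6: 3; order 8: 2; order 12: 2; order 24: 2.
Total: 16.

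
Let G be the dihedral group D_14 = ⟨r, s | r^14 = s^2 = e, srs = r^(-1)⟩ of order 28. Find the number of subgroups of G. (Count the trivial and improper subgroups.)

|G| = 28, so by Lagrange every subgroup order divides 28. Divisors: 1, 2, 4, 7, 14, 28.
Subgroups by order — order 1: 1; order 2: 15; order 4: 7; order 7: 1; order 14: 3; order 28: 1.
Total: 1 + 15 + 7 + 1 + 3 + 1 = 28.

28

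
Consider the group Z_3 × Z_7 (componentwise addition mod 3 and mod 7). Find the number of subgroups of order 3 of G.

|G| = 21 and 3 | 21, so subgroups of order 3 are possible by Lagrange.
The subgroups of order 3 are: {(0,0), (1,0), (2,0)}.
So G has 1 subgroup of order 3.

1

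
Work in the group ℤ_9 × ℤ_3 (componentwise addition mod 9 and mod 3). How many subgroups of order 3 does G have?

4

|G| = 27 and 3 | 27, so subgroups of order 3 are possible by Lagrange.
The subgroups of order 3 are: {(0,0), (0,1), (0,2)}; {(0,0), (3,0), (6,0)}; {(0,0), (3,1), (6,2)}; {(0,0), (3,2), (6,1)}.
So G has 4 subgroups of order 3.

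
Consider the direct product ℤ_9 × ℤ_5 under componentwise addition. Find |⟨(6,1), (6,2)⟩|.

15

|⟨(6,1)⟩| = 15 and |⟨(6,2)⟩| = 15, so |H| is a multiple of lcm(15, 15) = 15 and divides |G| = 45.
Closing under the operation: H = {(0,0), (0,1), (0,2), (0,3), (0,4), (3,0), (3,1), (3,2), (3,3), (3,4), (6,0), (6,1), (6,2), (6,3), (6,4)}, so |H| = 15.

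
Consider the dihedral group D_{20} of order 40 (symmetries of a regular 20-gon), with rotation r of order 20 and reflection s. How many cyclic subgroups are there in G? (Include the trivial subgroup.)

26

Each element a generates a cyclic subgroup ⟨a⟩; distinct elements may generate the same one (a cyclic group of order d has φ(d) generators).
Cyclic subgroups by order — order 1: 1; order 2: 21; order 4: 1; order 5: 1; order 10: 1; order 20: 1.
Total: 26.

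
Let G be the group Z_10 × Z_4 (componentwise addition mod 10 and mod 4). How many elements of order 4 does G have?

4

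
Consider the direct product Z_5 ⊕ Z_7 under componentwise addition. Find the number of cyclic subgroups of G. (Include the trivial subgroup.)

A cyclic subgroup of order d is generated by each of its φ(d) elements of order d, so the cyclic subgroups of order d number (#elements of order d)/φ(d).
Cyclic subgroups by order — order 1: 1; order 5: 1; order 7: 1; order 35: 1.
Total: 4.

4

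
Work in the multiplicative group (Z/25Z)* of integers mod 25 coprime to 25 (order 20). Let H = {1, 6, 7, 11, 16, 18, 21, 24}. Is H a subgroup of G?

|H| = 8 does not divide |G| = 20, so by Lagrange H is not a subgroup.

No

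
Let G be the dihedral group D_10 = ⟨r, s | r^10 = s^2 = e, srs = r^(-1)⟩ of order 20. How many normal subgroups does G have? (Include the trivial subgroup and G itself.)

G has 22 subgroups. Checking conjugation-invariance by order — order 1: 1/1 normal; order 2: 1/11 normal; order 4: 0/5 normal; order 5: 1/1 normal; order 10: 3/3 normal; order 20: 1/1 normal.
Total normal subgroups: 7.

7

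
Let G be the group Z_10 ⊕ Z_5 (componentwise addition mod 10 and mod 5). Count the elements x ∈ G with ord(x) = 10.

24

An element (a,b) has order lcm(ord(a), ord(b)); count pairs with lcm equal to 10.
Enumerating gives 24 such elements.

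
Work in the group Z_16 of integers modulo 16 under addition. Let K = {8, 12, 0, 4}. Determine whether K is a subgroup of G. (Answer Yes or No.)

Yes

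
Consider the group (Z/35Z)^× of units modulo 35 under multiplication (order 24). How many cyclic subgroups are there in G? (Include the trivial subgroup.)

12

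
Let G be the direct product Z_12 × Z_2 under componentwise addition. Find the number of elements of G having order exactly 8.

0

An element (a,b) has order lcm(ord(a), ord(b)); count pairs with lcm equal to 8.
Enumerating gives 0 such elements.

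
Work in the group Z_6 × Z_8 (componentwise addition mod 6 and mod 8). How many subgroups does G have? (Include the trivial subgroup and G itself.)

22

|G| = 48, so by Lagrange every subgroup order divides 48. Divisors: 1, 2, 3, 4, 6, 8, 12, 16, 24, 48.
Subgroups by order — order 1: 1; order 2: 3; order 3: 1; order 4: 3; order 6: 3; order 8: 3; order 12: 3; order 16: 1; order 24: 3; order 48: 1.
Total: 1 + 3 + 1 + 3 + 3 + 3 + 3 + 1 + 3 + 1 = 22.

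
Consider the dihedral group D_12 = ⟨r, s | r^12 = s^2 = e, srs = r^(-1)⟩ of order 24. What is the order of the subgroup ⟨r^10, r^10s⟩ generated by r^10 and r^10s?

12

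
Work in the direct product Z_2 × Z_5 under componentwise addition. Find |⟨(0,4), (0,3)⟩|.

|⟨(0,4)⟩| = 5 and |⟨(0,3)⟩| = 5, so |H| is a multiple of lcm(5, 5) = 5 and divides |G| = 10.
Closing under the operation: H = {(0,0), (0,1), (0,2), (0,3), (0,4)}, so |H| = 5.

5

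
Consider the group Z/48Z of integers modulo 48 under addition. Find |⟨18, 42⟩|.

|⟨18⟩| = 8 and |⟨42⟩| = 8, so |H| is a multiple of lcm(8, 8) = 8 and divides |G| = 48.
Closing under the operation: H = {0, 6, 12, 18, 24, 30, 36, 42}, so |H| = 8.

8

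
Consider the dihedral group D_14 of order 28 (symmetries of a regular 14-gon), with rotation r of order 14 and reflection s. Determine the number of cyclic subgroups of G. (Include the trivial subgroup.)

18

Group the elements of G by the cyclic subgroup they generate; each cyclic subgroup of order d accounts for φ(d) elements.
Cyclic subgroups by order — order 1: 1; order 2: 15; order 7: 1; order 14: 1.
Total: 18.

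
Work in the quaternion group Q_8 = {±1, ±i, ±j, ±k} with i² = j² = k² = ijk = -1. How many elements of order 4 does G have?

6

The elements of order 4 are: i, -i, j, -j, k, -k.
That's 6.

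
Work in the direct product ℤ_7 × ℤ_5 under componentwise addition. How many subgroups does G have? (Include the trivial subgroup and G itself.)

4

|G| = 35, so by Lagrange every subgroup order divides 35. Divisors: 1, 5, 7, 35.
Subgroups by order — order 1: 1; order 5: 1; order 7: 1; order 35: 1.
Total: 1 + 1 + 1 + 1 = 4.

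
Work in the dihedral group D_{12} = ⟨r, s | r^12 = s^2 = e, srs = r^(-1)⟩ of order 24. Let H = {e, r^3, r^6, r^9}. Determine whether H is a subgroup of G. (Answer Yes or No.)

Yes

|H| = 4 divides |G| = 24, consistent with Lagrange.
H contains the identity, every element's inverse is in H, and H is closed under ·: it is a subgroup.
In fact H = ⟨r^9⟩.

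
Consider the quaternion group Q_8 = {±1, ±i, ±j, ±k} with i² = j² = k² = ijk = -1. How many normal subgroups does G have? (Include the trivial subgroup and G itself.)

G has 6 subgroups. Checking conjugation-invariance by order — order 1: 1/1 normal; order 2: 1/1 normal; order 4: 3/3 normal; order 8: 1/1 normal.
Total normal subgroups: 6.

6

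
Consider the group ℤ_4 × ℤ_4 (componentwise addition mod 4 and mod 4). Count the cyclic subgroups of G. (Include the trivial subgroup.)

Group the elements of G by the cyclic subgroup they generate; each cyclic subgroup of order d accounts for φ(d) elements.
Cyclic subgroups by order — order 1: 1; order 2: 3; order 4: 6.
Total: 10.

10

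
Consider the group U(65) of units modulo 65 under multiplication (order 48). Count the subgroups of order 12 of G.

7

|G| = 48 and 12 | 48, so subgroups of order 12 are possible by Lagrange.
The subgroups of order 12 are: {1, 6, 11, 16, 21, 31, 36, 41, 46, 51, 56, 61}; {1, 9, 12, 14, 16, 17, 23, 29, 38, 43, 61, 62}; {1, 3, 9, 14, 16, 22, 27, 29, 42, 48, 53, 61}; {1, 4, 9, 14, 16, 29, 36, 49, 51, 56, 61, 64}; … (7 in all).
So G has 7 subgroups of order 12.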